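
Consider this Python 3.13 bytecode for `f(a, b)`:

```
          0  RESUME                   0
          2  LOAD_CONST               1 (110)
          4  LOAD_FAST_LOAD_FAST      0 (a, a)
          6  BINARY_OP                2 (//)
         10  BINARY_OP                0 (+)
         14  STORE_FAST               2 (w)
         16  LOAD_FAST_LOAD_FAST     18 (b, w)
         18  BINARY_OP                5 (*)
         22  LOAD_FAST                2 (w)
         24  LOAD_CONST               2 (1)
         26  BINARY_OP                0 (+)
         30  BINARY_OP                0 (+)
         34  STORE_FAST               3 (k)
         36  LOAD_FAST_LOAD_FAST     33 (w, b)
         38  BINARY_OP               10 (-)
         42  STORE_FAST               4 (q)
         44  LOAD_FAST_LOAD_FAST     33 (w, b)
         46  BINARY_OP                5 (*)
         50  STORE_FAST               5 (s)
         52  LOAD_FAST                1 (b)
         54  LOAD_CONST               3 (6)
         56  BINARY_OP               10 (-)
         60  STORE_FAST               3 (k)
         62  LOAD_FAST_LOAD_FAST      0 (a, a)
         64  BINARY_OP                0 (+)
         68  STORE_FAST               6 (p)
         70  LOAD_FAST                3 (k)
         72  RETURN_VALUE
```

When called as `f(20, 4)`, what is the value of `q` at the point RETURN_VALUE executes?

107

LOAD_CONST → push 110. Stack: [110]
LOAD_FAST_LOAD_FAST a,a → push 20,20. Stack: [110, 20, 20]
BINARY_OP // → 20 // 20 = 1. Stack: [110, 1]
BINARY_OP + → 110 + 1 = 111. Stack: [111]
STORE_FAST w → w=111. Stack: []
LOAD_FAST_LOAD_FAST b,w → push 4,111. Stack: [4, 111]
BINARY_OP * → 4 * 111 = 444. Stack: [444]
LOAD_FAST w → push 111. Stack: [444, 111]
LOAD_CONST → push 1. Stack: [444, 111, 1]
BINARY_OP + → 111 + 1 = 112. Stack: [444, 112]
BINARY_OP + → 444 + 112 = 556. Stack: [556]
STORE_FAST k → k=556. Stack: []
LOAD_FAST_LOAD_FAST w,b → push 111,4. Stack: [111, 4]
BINARY_OP - → 111 - 4 = 107. Stack: [107]
STORE_FAST q → q=107. Stack: []
LOAD_FAST_LOAD_FAST w,b → push 111,4. Stack: [111, 4]
BINARY_OP * → 111 * 4 = 444. Stack: [444]
STORE_FAST s → s=444. Stack: []
LOAD_FAST b → push 4. Stack: [4]
LOAD_CONST → push 6. Stack: [4, 6]
BINARY_OP - → 4 - 6 = -2. Stack: [-2]
STORE_FAST k → k=-2. Stack: []
LOAD_FAST_LOAD_FAST a,a → push 20,20. Stack: [20, 20]
BINARY_OP + → 20 + 20 = 40. Stack: [40]
STORE_FAST p → p=40. Stack: []
LOAD_FAST k → push -2. Stack: [-2]
RETURN_VALUE → return -2.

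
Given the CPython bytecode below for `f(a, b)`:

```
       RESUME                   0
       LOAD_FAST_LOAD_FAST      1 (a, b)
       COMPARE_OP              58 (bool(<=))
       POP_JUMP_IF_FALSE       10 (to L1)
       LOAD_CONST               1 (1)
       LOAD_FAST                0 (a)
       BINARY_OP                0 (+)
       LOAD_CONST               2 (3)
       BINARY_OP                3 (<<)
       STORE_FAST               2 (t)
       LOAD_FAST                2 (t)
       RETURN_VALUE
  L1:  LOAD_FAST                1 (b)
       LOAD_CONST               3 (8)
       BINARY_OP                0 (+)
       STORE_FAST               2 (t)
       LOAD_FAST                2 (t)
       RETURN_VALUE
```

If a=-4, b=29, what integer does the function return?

-24

LOAD_FAST_LOAD_FAST a,b → push -4,29. Stack: [-4, 29]
COMPARE_OP bool(<=) → -4 vs 29 = True. Stack: [True]
POP_JUMP_IF_FALSE → pop True; no jump. Stack: []
LOAD_CONST → push 1. Stack: [1]
LOAD_FAST a → push -4. Stack: [1, -4]
BINARY_OP + → 1 + -4 = -3. Stack: [-3]
LOAD_CONST → push 3. Stack: [-3, 3]
BINARY_OP << → -3 << 3 = -24. Stack: [-24]
STORE_FAST t → t=-24. Stack: []
LOAD_FAST t → push -24. Stack: [-24]
RETURN_VALUE → return -24.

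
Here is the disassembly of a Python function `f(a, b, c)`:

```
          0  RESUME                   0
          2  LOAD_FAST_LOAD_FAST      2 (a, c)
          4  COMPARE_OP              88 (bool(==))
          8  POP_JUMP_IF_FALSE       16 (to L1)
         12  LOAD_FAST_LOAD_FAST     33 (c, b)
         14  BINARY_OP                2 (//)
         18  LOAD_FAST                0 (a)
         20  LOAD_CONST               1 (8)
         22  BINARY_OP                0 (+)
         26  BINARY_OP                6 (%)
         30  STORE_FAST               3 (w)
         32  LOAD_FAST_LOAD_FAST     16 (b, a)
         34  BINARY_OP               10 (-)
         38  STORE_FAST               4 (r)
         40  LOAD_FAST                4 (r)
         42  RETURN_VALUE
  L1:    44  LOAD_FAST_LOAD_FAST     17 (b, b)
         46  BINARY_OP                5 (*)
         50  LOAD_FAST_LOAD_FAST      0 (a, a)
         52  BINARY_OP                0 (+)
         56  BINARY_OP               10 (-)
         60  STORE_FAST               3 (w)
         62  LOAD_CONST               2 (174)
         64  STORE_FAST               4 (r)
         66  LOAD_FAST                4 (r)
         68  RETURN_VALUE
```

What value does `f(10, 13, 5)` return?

LOAD_FAST_LOAD_FAST a,c → push 10,5. Stack: [10, 5]
COMPARE_OP bool(==) → 10 vs 5 = False. Stack: [False]
POP_JUMP_IF_FALSE → pop False; jump. Stack: []
LOAD_FAST_LOAD_FAST b,b → push 13,13. Stack: [13, 13]
BINARY_OP * → 13 * 13 = 169. Stack: [169]
LOAD_FAST_LOAD_FAST a,a → push 10,10. Stack: [169, 10, 10]
BINARY_OP + → 10 + 10 = 20. Stack: [169, 20]
BINARY_OP - → 169 - 20 = 149. Stack: [149]
STORE_FAST w → w=149. Stack: []
LOAD_CONST → push 174. Stack: [174]
STORE_FAST r → r=174. Stack: []
LOAD_FAST r → push 174. Stack: [174]
RETURN_VALUE → return 174.

174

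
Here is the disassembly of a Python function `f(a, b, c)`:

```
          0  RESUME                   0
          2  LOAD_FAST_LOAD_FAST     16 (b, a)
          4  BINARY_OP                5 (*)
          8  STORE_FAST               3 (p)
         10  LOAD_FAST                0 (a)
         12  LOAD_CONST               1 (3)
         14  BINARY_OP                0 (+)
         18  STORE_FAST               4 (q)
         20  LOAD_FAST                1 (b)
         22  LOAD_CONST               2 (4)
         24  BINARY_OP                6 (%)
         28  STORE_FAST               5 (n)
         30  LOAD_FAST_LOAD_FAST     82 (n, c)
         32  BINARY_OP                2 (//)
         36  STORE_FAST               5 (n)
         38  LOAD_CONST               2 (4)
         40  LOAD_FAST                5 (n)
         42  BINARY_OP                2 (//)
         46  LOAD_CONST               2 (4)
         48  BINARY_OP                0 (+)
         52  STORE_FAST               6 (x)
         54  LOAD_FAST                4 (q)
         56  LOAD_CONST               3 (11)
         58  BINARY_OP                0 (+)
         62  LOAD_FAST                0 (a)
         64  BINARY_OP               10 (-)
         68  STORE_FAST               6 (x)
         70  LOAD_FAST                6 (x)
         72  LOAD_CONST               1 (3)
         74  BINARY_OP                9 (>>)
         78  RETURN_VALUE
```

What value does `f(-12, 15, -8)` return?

LOAD_FAST_LOAD_FAST b,a → push 15,-12. Stack: [15, -12]
BINARY_OP * → 15 * -12 = -180. Stack: [-180]
STORE_FAST p → p=-180. Stack: []
LOAD_FAST a → push -12. Stack: [-12]
LOAD_CONST → push 3. Stack: [-12, 3]
BINARY_OP + → -12 + 3 = -9. Stack: [-9]
STORE_FAST q → q=-9. Stack: []
LOAD_FAST b → push 15. Stack: [15]
LOAD_CONST → push 4. Stack: [15, 4]
BINARY_OP % → 15 % 4 = 3. Stack: [3]
STORE_FAST n → n=3. Stack: []
LOAD_FAST_LOAD_FAST n,c → push 3,-8. Stack: [3, -8]
BINARY_OP // → 3 // -8 = -1. Stack: [-1]
STORE_FAST n → n=-1. Stack: []
LOAD_CONST → push 4. Stack: [4]
LOAD_FAST n → push -1. Stack: [4, -1]
BINARY_OP // → 4 // -1 = -4. Stack: [-4]
LOAD_CONST → push 4. Stack: [-4, 4]
BINARY_OP + → -4 + 4 = 0. Stack: [0]
STORE_FAST x → x=0. Stack: []
LOAD_FAST q → push -9. Stack: [-9]
LOAD_CONST → push 11. Stack: [-9, 11]
BINARY_OP + → -9 + 11 = 2. Stack: [2]
LOAD_FAST a → push -12. Stack: [2, -12]
BINARY_OP - → 2 - -12 = 14. Stack: [14]
STORE_FAST x → x=14. Stack: []
LOAD_FAST x → push 14. Stack: [14]
LOAD_CONST → push 3. Stack: [14, 3]
BINARY_OP >> → 14 >> 3 = 1. Stack: [1]
RETURN_VALUE → return 1.

1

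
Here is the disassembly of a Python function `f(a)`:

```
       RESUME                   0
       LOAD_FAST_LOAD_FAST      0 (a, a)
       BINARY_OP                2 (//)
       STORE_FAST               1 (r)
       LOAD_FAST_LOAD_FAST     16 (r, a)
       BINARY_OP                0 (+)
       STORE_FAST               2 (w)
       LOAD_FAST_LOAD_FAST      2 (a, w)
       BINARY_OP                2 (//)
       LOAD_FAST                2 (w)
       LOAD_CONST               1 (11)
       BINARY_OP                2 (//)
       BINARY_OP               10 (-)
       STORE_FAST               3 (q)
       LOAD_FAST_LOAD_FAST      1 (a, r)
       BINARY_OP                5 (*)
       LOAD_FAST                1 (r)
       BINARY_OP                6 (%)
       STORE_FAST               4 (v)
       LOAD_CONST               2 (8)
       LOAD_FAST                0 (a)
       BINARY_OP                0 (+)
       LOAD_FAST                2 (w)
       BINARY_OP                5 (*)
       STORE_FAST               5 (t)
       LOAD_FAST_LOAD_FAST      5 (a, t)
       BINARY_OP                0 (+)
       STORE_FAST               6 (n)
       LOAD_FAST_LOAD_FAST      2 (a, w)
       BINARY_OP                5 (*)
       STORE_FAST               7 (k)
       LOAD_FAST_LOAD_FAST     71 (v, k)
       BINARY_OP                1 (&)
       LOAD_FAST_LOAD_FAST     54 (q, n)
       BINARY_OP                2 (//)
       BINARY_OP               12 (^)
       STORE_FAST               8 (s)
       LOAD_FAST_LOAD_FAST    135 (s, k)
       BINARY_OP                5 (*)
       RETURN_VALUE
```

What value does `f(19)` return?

LOAD_FAST_LOAD_FAST a,a → push 19,19. Stack: [19, 19]
BINARY_OP // → 19 // 19 = 1. Stack: [1]
STORE_FAST r → r=1. Stack: []
LOAD_FAST_LOAD_FAST r,a → push 1,19. Stack: [1, 19]
BINARY_OP + → 1 + 19 = 20. Stack: [20]
STORE_FAST w → w=20. Stack: []
LOAD_FAST_LOAD_FAST a,w → push 19,20. Stack: [19, 20]
BINARY_OP // → 19 // 20 = 0. Stack: [0]
LOAD_FAST w → push 20. Stack: [0, 20]
LOAD_CONST → push 11. Stack: [0, 20, 11]
BINARY_OP // → 20 // 11 = 1. Stack: [0, 1]
BINARY_OP - → 0 - 1 = -1. Stack: [-1]
STORE_FAST q → q=-1. Stack: []
LOAD_FAST_LOAD_FAST a,r → push 19,1. Stack: [19, 1]
BINARY_OP * → 19 * 1 = 19. Stack: [19]
LOAD_FAST r → push 1. Stack: [19, 1]
BINARY_OP % → 19 % 1 = 0. Stack: [0]
STORE_FAST v → v=0. Stack: []
LOAD_CONST → push 8. Stack: [8]
LOAD_FAST a → push 19. Stack: [8, 19]
BINARY_OP + → 8 + 19 = 27. Stack: [27]
LOAD_FAST w → push 20. Stack: [27, 20]
BINARY_OP * → 27 * 20 = 540. Stack: [540]
STORE_FAST t → t=540. Stack: []
LOAD_FAST_LOAD_FAST a,t → push 19,540. Stack: [19, 540]
BINARY_OP + → 19 + 540 = 559. Stack: [559]
STORE_FAST n → n=559. Stack: []
LOAD_FAST_LOAD_FAST a,w → push 19,20. Stack: [19, 20]
BINARY_OP * → 19 * 20 = 380. Stack: [380]
STORE_FAST k → k=380. Stack: []
LOAD_FAST_LOAD_FAST v,k → push 0,380. Stack: [0, 380]
BINARY_OP & → 0 & 380 = 0. Stack: [0]
LOAD_FAST_LOAD_FAST q,n → push -1,559. Stack: [0, -1, 559]
BINARY_OP // → -1 // 559 = -1. Stack: [0, -1]
BINARY_OP ^ → 0 ^ -1 = -1. Stack: [-1]
STORE_FAST s → s=-1. Stack: []
LOAD_FAST_LOAD_FAST s,k → push -1,380. Stack: [-1, 380]
BINARY_OP * → -1 * 380 = -380. Stack: [-380]
RETURN_VALUE → return -380.

-380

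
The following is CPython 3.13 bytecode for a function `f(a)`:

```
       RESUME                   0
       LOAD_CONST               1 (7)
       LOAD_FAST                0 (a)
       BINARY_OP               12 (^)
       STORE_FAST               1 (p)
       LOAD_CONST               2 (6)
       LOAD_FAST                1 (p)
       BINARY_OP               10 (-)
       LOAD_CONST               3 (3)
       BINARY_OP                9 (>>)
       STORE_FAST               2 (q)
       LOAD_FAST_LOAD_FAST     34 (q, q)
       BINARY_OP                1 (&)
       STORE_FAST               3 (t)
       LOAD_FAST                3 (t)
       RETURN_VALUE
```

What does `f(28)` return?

LOAD_CONST → push 7. Stack: [7]
LOAD_FAST a → push 28. Stack: [7, 28]
BINARY_OP ^ → 7 ^ 28 = 27. Stack: [27]
STORE_FAST p → p=27. Stack: []
LOAD_CONST → push 6. Stack: [6]
LOAD_FAST p → push 27. Stack: [6, 27]
BINARY_OP - → 6 - 27 = -21. Stack: [-21]
LOAD_CONST → push 3. Stack: [-21, 3]
BINARY_OP >> → -21 >> 3 = -3. Stack: [-3]
STORE_FAST q → q=-3. Stack: []
LOAD_FAST_LOAD_FAST q,q → push -3,-3. Stack: [-3, -3]
BINARY_OP & → -3 & -3 = -3. Stack: [-3]
STORE_FAST t → t=-3. Stack: []
LOAD_FAST t → push -3. Stack: [-3]
RETURN_VALUE → return -3.

-3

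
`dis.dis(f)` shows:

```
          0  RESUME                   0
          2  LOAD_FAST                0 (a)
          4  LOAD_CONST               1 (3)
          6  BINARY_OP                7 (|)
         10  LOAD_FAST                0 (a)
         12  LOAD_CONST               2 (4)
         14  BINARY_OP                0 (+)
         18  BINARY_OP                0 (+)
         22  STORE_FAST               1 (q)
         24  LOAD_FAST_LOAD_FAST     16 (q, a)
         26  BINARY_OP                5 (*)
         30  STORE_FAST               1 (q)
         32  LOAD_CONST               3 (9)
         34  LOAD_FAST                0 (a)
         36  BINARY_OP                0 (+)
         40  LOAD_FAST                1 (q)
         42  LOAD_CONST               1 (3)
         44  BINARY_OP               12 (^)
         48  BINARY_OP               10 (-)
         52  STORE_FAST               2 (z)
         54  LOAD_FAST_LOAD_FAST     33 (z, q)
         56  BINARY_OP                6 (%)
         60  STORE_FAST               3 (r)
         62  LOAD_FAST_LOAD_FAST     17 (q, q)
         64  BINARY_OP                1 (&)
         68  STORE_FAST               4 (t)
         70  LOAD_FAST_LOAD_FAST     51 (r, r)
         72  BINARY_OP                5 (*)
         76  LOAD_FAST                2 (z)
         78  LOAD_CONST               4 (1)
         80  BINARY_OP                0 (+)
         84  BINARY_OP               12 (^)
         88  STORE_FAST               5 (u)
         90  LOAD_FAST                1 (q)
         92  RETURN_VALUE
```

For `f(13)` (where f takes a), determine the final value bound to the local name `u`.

LOAD_FAST a → push 13. Stack: [13]
LOAD_CONST → push 3. Stack: [13, 3]
BINARY_OP | → 13 | 3 = 15. Stack: [15]
LOAD_FAST a → push 13. Stack: [15, 13]
LOAD_CONST → push 4. Stack: [15, 13, 4]
BINARY_OP + → 13 + 4 = 17. Stack: [15, 17]
BINARY_OP + → 15 + 17 = 32. Stack: [32]
STORE_FAST q → q=32. Stack: []
LOAD_FAST_LOAD_FAST q,a → push 32,13. Stack: [32, 13]
BINARY_OP * → 32 * 13 = 416. Stack: [416]
STORE_FAST q → q=416. Stack: []
LOAD_CONST → push 9. Stack: [9]
LOAD_FAST a → push 13. Stack: [9, 13]
BINARY_OP + → 9 + 13 = 22. Stack: [22]
LOAD_FAST q → push 416. Stack: [22, 416]
LOAD_CONST → push 3. Stack: [22, 416, 3]
BINARY_OP ^ → 416 ^ 3 = 419. Stack: [22, 419]
BINARY_OP - → 22 - 419 = -397. Stack: [-397]
STORE_FAST z → z=-397. Stack: []
LOAD_FAST_LOAD_FAST z,q → push -397,416. Stack: [-397, 416]
BINARY_OP % → -397 % 416 = 19. Stack: [19]
STORE_FAST r → r=19. Stack: []
LOAD_FAST_LOAD_FAST q,q → push 416,416. Stack: [416, 416]
BINARY_OP & → 416 & 416 = 416. Stack: [416]
STORE_FAST t → t=416. Stack: []
LOAD_FAST_LOAD_FAST r,r → push 19,19. Stack: [19, 19]
BINARY_OP * → 19 * 19 = 361. Stack: [361]
LOAD_FAST z → push -397. Stack: [361, -397]
LOAD_CONST → push 1. Stack: [361, -397, 1]
BINARY_OP + → -397 + 1 = -396. Stack: [361, -396]
BINARY_OP ^ → 361 ^ -396 = -227. Stack: [-227]
STORE_FAST u → u=-227. Stack: []
LOAD_FAST q → push 416. Stack: [416]
RETURN_VALUE → return 416.

-227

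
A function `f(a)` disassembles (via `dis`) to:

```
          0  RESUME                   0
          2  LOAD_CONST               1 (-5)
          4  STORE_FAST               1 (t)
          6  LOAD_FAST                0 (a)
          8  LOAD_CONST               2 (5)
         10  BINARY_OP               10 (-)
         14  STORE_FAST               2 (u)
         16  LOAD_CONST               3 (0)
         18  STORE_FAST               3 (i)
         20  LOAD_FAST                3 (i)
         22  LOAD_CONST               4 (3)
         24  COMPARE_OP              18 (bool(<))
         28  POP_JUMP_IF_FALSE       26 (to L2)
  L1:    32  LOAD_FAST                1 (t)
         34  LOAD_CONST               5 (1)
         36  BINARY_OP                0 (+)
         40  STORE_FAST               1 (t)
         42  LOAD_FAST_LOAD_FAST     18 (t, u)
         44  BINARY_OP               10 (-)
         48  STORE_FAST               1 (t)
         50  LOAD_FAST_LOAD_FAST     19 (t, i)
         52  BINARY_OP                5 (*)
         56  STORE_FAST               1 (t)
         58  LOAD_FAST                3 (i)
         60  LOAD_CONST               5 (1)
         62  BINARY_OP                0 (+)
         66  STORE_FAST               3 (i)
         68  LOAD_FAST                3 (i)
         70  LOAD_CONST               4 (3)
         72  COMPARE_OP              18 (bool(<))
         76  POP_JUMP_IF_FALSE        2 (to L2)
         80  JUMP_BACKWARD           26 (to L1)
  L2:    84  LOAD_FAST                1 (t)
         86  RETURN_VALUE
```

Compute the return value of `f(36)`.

-120

LOAD_CONST → push -5
STORE_FAST t → t=-5
LOAD_FAST a → push 36
LOAD_CONST → push 5
BINARY_OP - → 36 - 5 = 31
STORE_FAST u → u=31
LOAD_CONST → push 0
STORE_FAST i → i=0
LOAD_FAST i → push 0
LOAD_CONST → push 3
COMPARE_OP bool(<) → 0 vs 3 = True
POP_JUMP_IF_FALSE → pop True; no jump
LOAD_FAST t → push -5
LOAD_CONST → push 1
BINARY_OP + → -5 + 1 = -4
STORE_FAST t → t=-4
LOAD_FAST_LOAD_FAST t,u → push -4,31
BINARY_OP - → -4 - 31 = -35
STORE_FAST t → t=-35
LOAD_FAST_LOAD_FAST t,i → push -35,0
BINARY_OP * → -35 * 0 = 0
STORE_FAST t → t=0
LOAD_FAST i → push 0
LOAD_CONST → push 1
BINARY_OP + → 0 + 1 = 1
STORE_FAST i → i=1
LOAD_FAST i → push 1
LOAD_CONST → push 3
COMPARE_OP bool(<) → 1 vs 3 = True
POP_JUMP_IF_FALSE → pop True; no jump
LOAD_FAST t → push 0
LOAD_CONST → push 1
BINARY_OP + → 0 + 1 = 1
STORE_FAST t → t=1
LOAD_FAST_LOAD_FAST t,u → push 1,31
BINARY_OP - → 1 - 31 = -30
STORE_FAST t → t=-30
LOAD_FAST_LOAD_FAST t,i → push -30,1
BINARY_OP * → -30 * 1 = -30
STORE_FAST t → t=-30
LOAD_FAST i → push 1
LOAD_CONST → push 1
BINARY_OP + → 1 + 1 = 2
STORE_FAST i → i=2
LOAD_FAST i → push 2
LOAD_CONST → push 3
COMPARE_OP bool(<) → 2 vs 3 = True
POP_JUMP_IF_FALSE → pop True; no jump
LOAD_FAST t → push -30
LOAD_CONST → push 1
BINARY_OP + → -30 + 1 = -29
STORE_FAST t → t=-29
LOAD_FAST_LOAD_FAST t,u → push -29,31
BINARY_OP - → -29 - 31 = -60
STORE_FAST t → t=-60
LOAD_FAST_LOAD_FAST t,i → push -60,2
BINARY_OP * → -60 * 2 = -120
STORE_FAST t → t=-120
LOAD_FAST i → push 2
LOAD_CONST → push 1
BINARY_OP + → 2 + 1 = 3
STORE_FAST i → i=3
LOAD_FAST i → push 3
LOAD_CONST → push 3
COMPARE_OP bool(<) → 3 vs 3 = False
POP_JUMP_IF_FALSE → pop False; jump
LOAD_FAST t → push -120
RETURN_VALUE → return -120.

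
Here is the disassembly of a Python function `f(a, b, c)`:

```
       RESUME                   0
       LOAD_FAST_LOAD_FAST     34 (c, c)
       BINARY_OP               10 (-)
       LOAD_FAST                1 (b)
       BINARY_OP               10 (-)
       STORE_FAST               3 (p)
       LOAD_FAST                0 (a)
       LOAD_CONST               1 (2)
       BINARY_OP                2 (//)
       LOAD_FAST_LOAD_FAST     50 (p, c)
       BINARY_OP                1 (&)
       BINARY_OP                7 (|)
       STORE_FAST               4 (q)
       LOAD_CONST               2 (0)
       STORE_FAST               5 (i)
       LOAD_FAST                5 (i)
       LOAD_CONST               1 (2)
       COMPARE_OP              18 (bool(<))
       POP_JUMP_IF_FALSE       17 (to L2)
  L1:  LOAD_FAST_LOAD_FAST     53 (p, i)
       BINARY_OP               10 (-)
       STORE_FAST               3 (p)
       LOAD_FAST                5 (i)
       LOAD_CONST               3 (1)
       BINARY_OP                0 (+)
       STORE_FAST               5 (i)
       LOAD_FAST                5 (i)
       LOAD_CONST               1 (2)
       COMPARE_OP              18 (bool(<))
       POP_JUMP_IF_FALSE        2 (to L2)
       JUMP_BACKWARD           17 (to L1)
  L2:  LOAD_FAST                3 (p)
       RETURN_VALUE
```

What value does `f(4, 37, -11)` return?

LOAD_FAST_LOAD_FAST c,c → push -11,-11. Stack: [-11, -11]
BINARY_OP - → -11 - -11 = 0. Stack: [0]
LOAD_FAST b → push 37. Stack: [0, 37]
BINARY_OP - → 0 - 37 = -37. Stack: [-37]
STORE_FAST p → p=-37. Stack: []
LOAD_FAST a → push 4. Stack: [4]
LOAD_CONST → push 2. Stack: [4, 2]
BINARY_OP // → 4 // 2 = 2. Stack: [2]
LOAD_FAST_LOAD_FAST p,c → push -37,-11. Stack: [2, -37, -11]
BINARY_OP & → -37 & -11 = -47. Stack: [2, -47]
BINARY_OP | → 2 | -47 = -45. Stack: [-45]
STORE_FAST q → q=-45. Stack: []
LOAD_CONST → push 0. Stack: [0]
STORE_FAST i → i=0. Stack: []
LOAD_FAST i → push 0. Stack: [0]
LOAD_CONST → push 2. Stack: [0, 2]
COMPARE_OP bool(<) → 0 vs 2 = True. Stack: [True]
POP_JUMP_IF_FALSE → pop True; no jump. Stack: []
LOAD_FAST_LOAD_FAST p,i → push -37,0. Stack: [-37, 0]
BINARY_OP - → -37 - 0 = -37. Stack: [-37]
STORE_FAST p → p=-37. Stack: []
LOAD_FAST i → push 0. Stack: [0]
LOAD_CONST → push 1. Stack: [0, 1]
BINARY_OP + → 0 + 1 = 1. Stack: [1]
STORE_FAST i → i=1. Stack: []
LOAD_FAST i → push 1. Stack: [1]
LOAD_CONST → push 2. Stack: [1, 2]
COMPARE_OP bool(<) → 1 vs 2 = True. Stack: [True]
POP_JUMP_IF_FALSE → pop True; no jump. Stack: []
LOAD_FAST_LOAD_FAST p,i → push -37,1. Stack: [-37, 1]
BINARY_OP - → -37 - 1 = -38. Stack: [-38]
STORE_FAST p → p=-38. Stack: []
LOAD_FAST i → push 1. Stack: [1]
LOAD_CONST → push 1. Stack: [1, 1]
BINARY_OP + → 1 + 1 = 2. Stack: [2]
STORE_FAST i → i=2. Stack: []
LOAD_FAST i → push 2. Stack: [2]
LOAD_CONST → push 2. Stack: [2, 2]
COMPARE_OP bool(<) → 2 vs 2 = False. Stack: [False]
POP_JUMP_IF_FALSE → pop False; jump. Stack: []
LOAD_FAST p → push -38. Stack: [-38]
RETURN_VALUE → return -38.

-38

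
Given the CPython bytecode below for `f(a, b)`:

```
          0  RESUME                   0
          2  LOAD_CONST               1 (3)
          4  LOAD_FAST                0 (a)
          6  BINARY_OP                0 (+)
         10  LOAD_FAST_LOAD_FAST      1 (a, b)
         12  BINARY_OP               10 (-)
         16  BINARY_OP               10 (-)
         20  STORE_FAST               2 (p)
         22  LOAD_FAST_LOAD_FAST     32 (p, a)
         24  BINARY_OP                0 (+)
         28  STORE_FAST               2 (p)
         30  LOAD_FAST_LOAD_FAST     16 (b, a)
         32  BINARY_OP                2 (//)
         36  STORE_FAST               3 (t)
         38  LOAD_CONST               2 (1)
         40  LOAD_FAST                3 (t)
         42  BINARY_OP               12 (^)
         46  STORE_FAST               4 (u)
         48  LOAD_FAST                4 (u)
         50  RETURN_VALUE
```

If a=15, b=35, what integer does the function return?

3

LOAD_CONST → push 3. Stack: [3]
LOAD_FAST a → push 15. Stack: [3, 15]
BINARY_OP + → 3 + 15 = 18. Stack: [18]
LOAD_FAST_LOAD_FAST a,b → push 15,35. Stack: [18, 15, 35]
BINARY_OP - → 15 - 35 = -20. Stack: [18, -20]
BINARY_OP - → 18 - -20 = 38. Stack: [38]
STORE_FAST p → p=38. Stack: []
LOAD_FAST_LOAD_FAST p,a → push 38,15. Stack: [38, 15]
BINARY_OP + → 38 + 15 = 53. Stack: [53]
STORE_FAST p → p=53. Stack: []
LOAD_FAST_LOAD_FAST b,a → push 35,15. Stack: [35, 15]
BINARY_OP // → 35 // 15 = 2. Stack: [2]
STORE_FAST t → t=2. Stack: []
LOAD_CONST → push 1. Stack: [1]
LOAD_FAST t → push 2. Stack: [1, 2]
BINARY_OP ^ → 1 ^ 2 = 3. Stack: [3]
STORE_FAST u → u=3. Stack: []
LOAD_FAST u → push 3. Stack: [3]
RETURN_VALUE → return 3.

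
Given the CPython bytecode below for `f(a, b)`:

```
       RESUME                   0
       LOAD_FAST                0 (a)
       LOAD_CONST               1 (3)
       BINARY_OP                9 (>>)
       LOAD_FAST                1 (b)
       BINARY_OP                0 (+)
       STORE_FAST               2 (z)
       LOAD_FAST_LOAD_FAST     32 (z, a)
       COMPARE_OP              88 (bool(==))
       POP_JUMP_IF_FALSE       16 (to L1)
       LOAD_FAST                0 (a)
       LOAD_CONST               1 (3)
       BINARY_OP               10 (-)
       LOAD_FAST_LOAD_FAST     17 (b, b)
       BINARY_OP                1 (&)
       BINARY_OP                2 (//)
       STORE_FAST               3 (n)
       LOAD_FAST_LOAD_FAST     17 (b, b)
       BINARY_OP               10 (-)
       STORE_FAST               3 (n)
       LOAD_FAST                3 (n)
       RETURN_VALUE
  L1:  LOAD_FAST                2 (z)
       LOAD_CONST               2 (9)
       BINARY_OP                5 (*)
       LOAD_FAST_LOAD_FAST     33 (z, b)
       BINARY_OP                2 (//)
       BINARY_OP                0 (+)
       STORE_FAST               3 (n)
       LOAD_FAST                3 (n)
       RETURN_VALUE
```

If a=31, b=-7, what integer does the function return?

LOAD_FAST a → push 31. Stack: [31]
LOAD_CONST → push 3. Stack: [31, 3]
BINARY_OP >> → 31 >> 3 = 3. Stack: [3]
LOAD_FAST b → push -7. Stack: [3, -7]
BINARY_OP + → 3 + -7 = -4. Stack: [-4]
STORE_FAST z → z=-4. Stack: []
LOAD_FAST_LOAD_FAST z,a → push -4,31. Stack: [-4, 31]
COMPARE_OP bool(==) → -4 vs 31 = False. Stack: [False]
POP_JUMP_IF_FALSE → pop False; jump. Stack: []
LOAD_FAST z → push -4. Stack: [-4]
LOAD_CONST → push 9. Stack: [-4, 9]
BINARY_OP * → -4 * 9 = -36. Stack: [-36]
LOAD_FAST_LOAD_FAST z,b → push -4,-7. Stack: [-36, -4, -7]
BINARY_OP // → -4 // -7 = 0. Stack: [-36, 0]
BINARY_OP + → -36 + 0 = -36. Stack: [-36]
STORE_FAST n → n=-36. Stack: []
LOAD_FAST n → push -36. Stack: [-36]
RETURN_VALUE → return -36.

-36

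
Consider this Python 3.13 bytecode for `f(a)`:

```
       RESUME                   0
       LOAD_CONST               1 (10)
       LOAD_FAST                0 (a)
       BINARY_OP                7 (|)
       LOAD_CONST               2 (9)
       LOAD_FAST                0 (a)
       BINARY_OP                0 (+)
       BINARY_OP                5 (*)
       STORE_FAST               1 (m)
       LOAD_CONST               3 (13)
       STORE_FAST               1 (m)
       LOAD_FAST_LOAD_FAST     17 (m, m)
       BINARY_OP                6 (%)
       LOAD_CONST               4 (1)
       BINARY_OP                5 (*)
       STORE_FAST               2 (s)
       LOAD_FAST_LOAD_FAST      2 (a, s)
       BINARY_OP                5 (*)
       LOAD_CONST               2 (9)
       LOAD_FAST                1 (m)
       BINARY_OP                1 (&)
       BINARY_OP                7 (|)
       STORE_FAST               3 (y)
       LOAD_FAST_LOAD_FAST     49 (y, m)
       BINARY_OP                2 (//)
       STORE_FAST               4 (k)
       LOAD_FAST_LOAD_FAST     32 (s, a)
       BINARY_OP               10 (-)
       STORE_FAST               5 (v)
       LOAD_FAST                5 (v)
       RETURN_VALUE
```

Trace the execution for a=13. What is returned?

-13

LOAD_CONST → push 10. Stack: [10]
LOAD_FAST a → push 13. Stack: [10, 13]
BINARY_OP | → 10 | 13 = 15. Stack: [15]
LOAD_CONST → push 9. Stack: [15, 9]
LOAD_FAST a → push 13. Stack: [15, 9, 13]
BINARY_OP + → 9 + 13 = 22. Stack: [15, 22]
BINARY_OP * → 15 * 22 = 330. Stack: [330]
STORE_FAST m → m=330. Stack: []
LOAD_CONST → push 13. Stack: [13]
STORE_FAST m → m=13. Stack: []
LOAD_FAST_LOAD_FAST m,m → push 13,13. Stack: [13, 13]
BINARY_OP % → 13 % 13 = 0. Stack: [0]
LOAD_CONST → push 1. Stack: [0, 1]
BINARY_OP * → 0 * 1 = 0. Stack: [0]
STORE_FAST s → s=0. Stack: []
LOAD_FAST_LOAD_FAST a,s → push 13,0. Stack: [13, 0]
BINARY_OP * → 13 * 0 = 0. Stack: [0]
LOAD_CONST → push 9. Stack: [0, 9]
LOAD_FAST m → push 13. Stack: [0, 9, 13]
BINARY_OP & → 9 & 13 = 9. Stack: [0, 9]
BINARY_OP | → 0 | 9 = 9. Stack: [9]
STORE_FAST y → y=9. Stack: []
LOAD_FAST_LOAD_FAST y,m → push 9,13. Stack: [9, 13]
BINARY_OP // → 9 // 13 = 0. Stack: [0]
STORE_FAST k → k=0. Stack: []
LOAD_FAST_LOAD_FAST s,a → push 0,13. Stack: [0, 13]
BINARY_OP - → 0 - 13 = -13. Stack: [-13]
STORE_FAST v → v=-13. Stack: []
LOAD_FAST v → push -13. Stack: [-13]
RETURN_VALUE → return -13.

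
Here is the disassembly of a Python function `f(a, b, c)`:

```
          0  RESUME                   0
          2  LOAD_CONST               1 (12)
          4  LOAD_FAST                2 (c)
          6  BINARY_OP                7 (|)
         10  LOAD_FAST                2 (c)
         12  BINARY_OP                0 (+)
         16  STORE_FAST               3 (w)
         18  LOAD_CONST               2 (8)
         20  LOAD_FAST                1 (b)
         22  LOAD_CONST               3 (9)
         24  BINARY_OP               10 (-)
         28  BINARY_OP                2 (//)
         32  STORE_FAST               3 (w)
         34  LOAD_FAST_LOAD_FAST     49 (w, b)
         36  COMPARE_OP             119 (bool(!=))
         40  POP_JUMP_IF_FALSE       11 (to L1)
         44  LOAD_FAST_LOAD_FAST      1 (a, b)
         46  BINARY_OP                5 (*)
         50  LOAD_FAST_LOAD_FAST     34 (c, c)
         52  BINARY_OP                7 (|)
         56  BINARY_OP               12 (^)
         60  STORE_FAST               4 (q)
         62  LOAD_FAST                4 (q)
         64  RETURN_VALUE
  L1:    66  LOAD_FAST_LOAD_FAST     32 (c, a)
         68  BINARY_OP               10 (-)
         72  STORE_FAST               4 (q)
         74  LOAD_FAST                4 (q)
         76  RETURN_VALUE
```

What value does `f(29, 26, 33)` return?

LOAD_CONST → push 12. Stack: [12]
LOAD_FAST c → push 33. Stack: [12, 33]
BINARY_OP | → 12 | 33 = 45. Stack: [45]
LOAD_FAST c → push 33. Stack: [45, 33]
BINARY_OP + → 45 + 33 = 78. Stack: [78]
STORE_FAST w → w=78. Stack: []
LOAD_CONST → push 8. Stack: [8]
LOAD_FAST b → push 26. Stack: [8, 26]
LOAD_CONST → push 9. Stack: [8, 26, 9]
BINARY_OP - → 26 - 9 = 17. Stack: [8, 17]
BINARY_OP // → 8 // 17 = 0. Stack: [0]
STORE_FAST w → w=0. Stack: []
LOAD_FAST_LOAD_FAST w,b → push 0,26. Stack: [0, 26]
COMPARE_OP bool(!=) → 0 vs 26 = True. Stack: [True]
POP_JUMP_IF_FALSE → pop True; no jump. Stack: []
LOAD_FAST_LOAD_FAST a,b → push 29,26. Stack: [29, 26]
BINARY_OP * → 29 * 26 = 754. Stack: [754]
LOAD_FAST_LOAD_FAST c,c → push 33,33. Stack: [754, 33, 33]
BINARY_OP | → 33 | 33 = 33. Stack: [754, 33]
BINARY_OP ^ → 754 ^ 33 = 723. Stack: [723]
STORE_FAST q → q=723. Stack: []
LOAD_FAST q → push 723. Stack: [723]
RETURN_VALUE → return 723.

723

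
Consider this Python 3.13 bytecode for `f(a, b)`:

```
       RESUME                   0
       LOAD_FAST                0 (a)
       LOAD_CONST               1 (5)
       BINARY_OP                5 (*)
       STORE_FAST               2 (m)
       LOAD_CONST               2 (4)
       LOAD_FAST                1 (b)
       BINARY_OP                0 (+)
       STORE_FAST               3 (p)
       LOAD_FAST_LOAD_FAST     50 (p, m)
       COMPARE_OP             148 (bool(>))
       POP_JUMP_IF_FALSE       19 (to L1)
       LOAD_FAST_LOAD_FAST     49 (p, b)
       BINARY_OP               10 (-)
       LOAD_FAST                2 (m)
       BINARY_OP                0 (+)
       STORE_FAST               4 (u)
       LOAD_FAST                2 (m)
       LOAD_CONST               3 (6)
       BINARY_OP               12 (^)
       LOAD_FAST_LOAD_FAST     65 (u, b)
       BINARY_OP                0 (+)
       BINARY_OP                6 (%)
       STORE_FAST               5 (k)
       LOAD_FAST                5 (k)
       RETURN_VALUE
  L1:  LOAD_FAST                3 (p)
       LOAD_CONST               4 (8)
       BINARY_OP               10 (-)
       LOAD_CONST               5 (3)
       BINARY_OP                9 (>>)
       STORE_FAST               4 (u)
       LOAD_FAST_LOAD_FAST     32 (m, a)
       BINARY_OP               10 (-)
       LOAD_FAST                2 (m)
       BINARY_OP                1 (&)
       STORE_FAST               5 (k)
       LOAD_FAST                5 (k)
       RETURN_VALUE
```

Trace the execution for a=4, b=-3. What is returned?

16

LOAD_FAST a → push 4. Stack: [4]
LOAD_CONST → push 5. Stack: [4, 5]
BINARY_OP * → 4 * 5 = 20. Stack: [20]
STORE_FAST m → m=20. Stack: []
LOAD_CONST → push 4. Stack: [4]
LOAD_FAST b → push -3. Stack: [4, -3]
BINARY_OP + → 4 + -3 = 1. Stack: [1]
STORE_FAST p → p=1. Stack: []
LOAD_FAST_LOAD_FAST p,m → push 1,20. Stack: [1, 20]
COMPARE_OP bool(>) → 1 vs 20 = False. Stack: [False]
POP_JUMP_IF_FALSE → pop False; jump. Stack: []
LOAD_FAST p → push 1. Stack: [1]
LOAD_CONST → push 8. Stack: [1, 8]
BINARY_OP - → 1 - 8 = -7. Stack: [-7]
LOAD_CONST → push 3. Stack: [-7, 3]
BINARY_OP >> → -7 >> 3 = -1. Stack: [-1]
STORE_FAST u → u=-1. Stack: []
LOAD_FAST_LOAD_FAST m,a → push 20,4. Stack: [20, 4]
BINARY_OP - → 20 - 4 = 16. Stack: [16]
LOAD_FAST m → push 20. Stack: [16, 20]
BINARY_OP & → 16 & 20 = 16. Stack: [16]
STORE_FAST k → k=16. Stack: []
LOAD_FAST k → push 16. Stack: [16]
RETURN_VALUE → return 16.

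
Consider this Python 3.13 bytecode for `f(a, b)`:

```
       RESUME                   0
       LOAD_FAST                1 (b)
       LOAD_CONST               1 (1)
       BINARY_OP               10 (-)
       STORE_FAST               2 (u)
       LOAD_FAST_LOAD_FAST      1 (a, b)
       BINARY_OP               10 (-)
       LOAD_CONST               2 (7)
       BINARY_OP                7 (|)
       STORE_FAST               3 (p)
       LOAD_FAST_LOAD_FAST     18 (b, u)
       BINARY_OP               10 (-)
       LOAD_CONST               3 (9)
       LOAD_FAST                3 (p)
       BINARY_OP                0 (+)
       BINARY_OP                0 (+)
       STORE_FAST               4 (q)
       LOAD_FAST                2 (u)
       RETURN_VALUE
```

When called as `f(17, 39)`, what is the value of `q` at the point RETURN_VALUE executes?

LOAD_FAST b → push 39. Stack: [39]
LOAD_CONST → push 1. Stack: [39, 1]
BINARY_OP - → 39 - 1 = 38. Stack: [38]
STORE_FAST u → u=38. Stack: []
LOAD_FAST_LOAD_FAST a,b → push 17,39. Stack: [17, 39]
BINARY_OP - → 17 - 39 = -22. Stack: [-22]
LOAD_CONST → push 7. Stack: [-22, 7]
BINARY_OP | → -22 | 7 = -17. Stack: [-17]
STORE_FAST p → p=-17. Stack: []
LOAD_FAST_LOAD_FAST b,u → push 39,38. Stack: [39, 38]
BINARY_OP - → 39 - 38 = 1. Stack: [1]
LOAD_CONST → push 9. Stack: [1, 9]
LOAD_FAST p → push -17. Stack: [1, 9, -17]
BINARY_OP + → 9 + -17 = -8. Stack: [1, -8]
BINARY_OP + → 1 + -8 = -7. Stack: [-7]
STORE_FAST q → q=-7. Stack: []
LOAD_FAST u → push 38. Stack: [38]
RETURN_VALUE → return 38.

-7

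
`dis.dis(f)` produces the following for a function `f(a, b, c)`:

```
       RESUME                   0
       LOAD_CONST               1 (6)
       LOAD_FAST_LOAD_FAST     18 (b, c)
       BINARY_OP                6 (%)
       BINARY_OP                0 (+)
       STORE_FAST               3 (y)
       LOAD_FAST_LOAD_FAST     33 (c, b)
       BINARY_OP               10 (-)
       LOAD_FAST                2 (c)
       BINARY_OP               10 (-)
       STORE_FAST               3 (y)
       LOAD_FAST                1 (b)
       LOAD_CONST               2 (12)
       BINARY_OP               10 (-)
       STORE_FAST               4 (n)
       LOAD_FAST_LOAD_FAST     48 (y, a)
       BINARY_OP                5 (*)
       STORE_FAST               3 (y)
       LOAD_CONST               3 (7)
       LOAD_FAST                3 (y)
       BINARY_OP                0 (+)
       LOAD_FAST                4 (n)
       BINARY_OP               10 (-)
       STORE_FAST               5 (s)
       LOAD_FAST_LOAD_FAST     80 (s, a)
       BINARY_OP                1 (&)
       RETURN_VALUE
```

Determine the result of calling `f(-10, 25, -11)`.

LOAD_CONST → push 6. Stack: [6]
LOAD_FAST_LOAD_FAST b,c → push 25,-11. Stack: [6, 25, -11]
BINARY_OP % → 25 % -11 = -8. Stack: [6, -8]
BINARY_OP + → 6 + -8 = -2. Stack: [-2]
STORE_FAST y → y=-2. Stack: []
LOAD_FAST_LOAD_FAST c,b → push -11,25. Stack: [-11, 25]
BINARY_OP - → -11 - 25 = -36. Stack: [-36]
LOAD_FAST c → push -11. Stack: [-36, -11]
BINARY_OP - → -36 - -11 = -25. Stack: [-25]
STORE_FAST y → y=-25. Stack: []
LOAD_FAST b → push 25. Stack: [25]
LOAD_CONST → push 12. Stack: [25, 12]
BINARY_OP - → 25 - 12 = 13. Stack: [13]
STORE_FAST n → n=13. Stack: []
LOAD_FAST_LOAD_FAST y,a → push -25,-10. Stack: [-25, -10]
BINARY_OP * → -25 * -10 = 250. Stack: [250]
STORE_FAST y → y=250. Stack: []
LOAD_CONST → push 7. Stack: [7]
LOAD_FAST y → push 250. Stack: [7, 250]
BINARY_OP + → 7 + 250 = 257. Stack: [257]
LOAD_FAST n → push 13. Stack: [257, 13]
BINARY_OP - → 257 - 13 = 244. Stack: [244]
STORE_FAST s → s=244. Stack: []
LOAD_FAST_LOAD_FAST s,a → push 244,-10. Stack: [244, -10]
BINARY_OP & → 244 & -10 = 244. Stack: [244]
RETURN_VALUE → return 244.

244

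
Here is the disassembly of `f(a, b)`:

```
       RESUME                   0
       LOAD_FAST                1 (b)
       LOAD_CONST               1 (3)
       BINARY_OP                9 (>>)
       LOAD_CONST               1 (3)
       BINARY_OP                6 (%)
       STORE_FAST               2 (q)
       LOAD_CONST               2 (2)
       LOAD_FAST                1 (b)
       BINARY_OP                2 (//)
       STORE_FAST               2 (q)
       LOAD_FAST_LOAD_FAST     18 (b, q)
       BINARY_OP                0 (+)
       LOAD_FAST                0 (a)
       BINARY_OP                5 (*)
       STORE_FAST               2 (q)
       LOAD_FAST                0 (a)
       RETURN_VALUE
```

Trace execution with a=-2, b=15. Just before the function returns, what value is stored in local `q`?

LOAD_FAST b → push 15. Stack: [15]
LOAD_CONST → push 3. Stack: [15, 3]
BINARY_OP >> → 15 >> 3 = 1. Stack: [1]
LOAD_CONST → push 3. Stack: [1, 3]
BINARY_OP % → 1 % 3 = 1. Stack: [1]
STORE_FAST q → q=1. Stack: []
LOAD_CONST → push 2. Stack: [2]
LOAD_FAST b → push 15. Stack: [2, 15]
BINARY_OP // → 2 // 15 = 0. Stack: [0]
STORE_FAST q → q=0. Stack: []
LOAD_FAST_LOAD_FAST b,q → push 15,0. Stack: [15, 0]
BINARY_OP + → 15 + 0 = 15. Stack: [15]
LOAD_FAST a → push -2. Stack: [15, -2]
BINARY_OP * → 15 * -2 = -30. Stack: [-30]
STORE_FAST q → q=-30. Stack: []
LOAD_FAST a → push -2. Stack: [-2]
RETURN_VALUE → return -2.

-30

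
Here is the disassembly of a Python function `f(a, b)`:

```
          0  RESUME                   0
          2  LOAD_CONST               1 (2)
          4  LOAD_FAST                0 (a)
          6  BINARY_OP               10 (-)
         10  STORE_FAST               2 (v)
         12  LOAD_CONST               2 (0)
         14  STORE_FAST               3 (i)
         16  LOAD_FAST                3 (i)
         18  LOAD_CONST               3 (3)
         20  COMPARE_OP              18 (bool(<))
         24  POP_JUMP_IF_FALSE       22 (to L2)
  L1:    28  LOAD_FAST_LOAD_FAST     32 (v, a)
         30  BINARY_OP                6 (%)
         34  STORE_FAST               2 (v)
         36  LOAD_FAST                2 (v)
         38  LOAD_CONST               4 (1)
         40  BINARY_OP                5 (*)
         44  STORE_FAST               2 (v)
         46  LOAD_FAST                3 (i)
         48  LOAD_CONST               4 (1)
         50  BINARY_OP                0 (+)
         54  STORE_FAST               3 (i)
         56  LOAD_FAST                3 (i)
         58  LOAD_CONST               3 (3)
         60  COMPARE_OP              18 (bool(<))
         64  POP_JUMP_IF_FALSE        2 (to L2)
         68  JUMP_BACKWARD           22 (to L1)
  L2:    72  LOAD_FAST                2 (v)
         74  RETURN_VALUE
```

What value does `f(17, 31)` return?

2

LOAD_CONST → push 2. Stack: [2]
LOAD_FAST a → push 17. Stack: [2, 17]
BINARY_OP - → 2 - 17 = -15. Stack: [-15]
STORE_FAST v → v=-15. Stack: []
LOAD_CONST → push 0. Stack: [0]
STORE_FAST i → i=0. Stack: []
LOAD_FAST i → push 0. Stack: [0]
LOAD_CONST → push 3. Stack: [0, 3]
COMPARE_OP bool(<) → 0 vs 3 = True. Stack: [True]
POP_JUMP_IF_FALSE → pop True; no jump. Stack: []
LOAD_FAST_LOAD_FAST v,a → push -15,17. Stack: [-15, 17]
BINARY_OP % → -15 % 17 = 2. Stack: [2]
STORE_FAST v → v=2. Stack: []
LOAD_FAST v → push 2. Stack: [2]
LOAD_CONST → push 1. Stack: [2, 1]
BINARY_OP * → 2 * 1 = 2. Stack: [2]
STORE_FAST v → v=2. Stack: []
LOAD_FAST i → push 0. Stack: [0]
LOAD_CONST → push 1. Stack: [0, 1]
BINARY_OP + → 0 + 1 = 1. Stack: [1]
STORE_FAST i → i=1. Stack: []
LOAD_FAST i → push 1. Stack: [1]
LOAD_CONST → push 3. Stack: [1, 3]
COMPARE_OP bool(<) → 1 vs 3 = True. Stack: [True]
POP_JUMP_IF_FALSE → pop True; no jump. Stack: []
LOAD_FAST_LOAD_FAST v,a → push 2,17. Stack: [2, 17]
BINARY_OP % → 2 % 17 = 2. Stack: [2]
STORE_FAST v → v=2. Stack: []
LOAD_FAST v → push 2. Stack: [2]
LOAD_CONST → push 1. Stack: [2, 1]
BINARY_OP * → 2 * 1 = 2. Stack: [2]
STORE_FAST v → v=2. Stack: []
LOAD_FAST i → push 1. Stack: [1]
LOAD_CONST → push 1. Stack: [1, 1]
BINARY_OP + → 1 + 1 = 2. Stack: [2]
STORE_FAST i → i=2. Stack: []
LOAD_FAST i → push 2. Stack: [2]
LOAD_CONST → push 3. Stack: [2, 3]
COMPARE_OP bool(<) → 2 vs 3 = True. Stack: [True]
POP_JUMP_IF_FALSE → pop True; no jump. Stack: []
LOAD_FAST_LOAD_FAST v,a → push 2,17. Stack: [2, 17]
BINARY_OP % → 2 % 17 = 2. Stack: [2]
STORE_FAST v → v=2. Stack: []
LOAD_FAST v → push 2. Stack: [2]
LOAD_CONST → push 1. Stack: [2, 1]
BINARY_OP * → 2 * 1 = 2. Stack: [2]
STORE_FAST v → v=2. Stack: []
LOAD_FAST i → push 2. Stack: [2]
LOAD_CONST → push 1. Stack: [2, 1]
BINARY_OP + → 2 + 1 = 3. Stack: [3]
STORE_FAST i → i=3. Stack: []
LOAD_FAST i → push 3. Stack: [3]
LOAD_CONST → push 3. Stack: [3, 3]
COMPARE_OP bool(<) → 3 vs 3 = False. Stack: [False]
POP_JUMP_IF_FALSE → pop False; jump. Stack: []
LOAD_FAST v → push 2. Stack: [2]
RETURN_VALUE → return 2.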